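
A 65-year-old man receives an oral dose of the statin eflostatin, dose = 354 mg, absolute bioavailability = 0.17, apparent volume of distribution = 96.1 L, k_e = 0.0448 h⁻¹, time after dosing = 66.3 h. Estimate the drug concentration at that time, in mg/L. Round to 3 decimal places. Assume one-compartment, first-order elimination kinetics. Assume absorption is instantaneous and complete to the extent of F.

Amount reaching circulation = F × Dose = 0.17 × 354.0 = 60.18 mg
C₀ = F·Dose / Vd = 60.18 / 96.1 = 0.6262 mg/L
C = C₀ · e^(−k·t) = 0.6262 × e^(−0.04480 × 66.3)
  = 0.6262 × 0.05129 = 0.03212 mg/L

0.032 mg/L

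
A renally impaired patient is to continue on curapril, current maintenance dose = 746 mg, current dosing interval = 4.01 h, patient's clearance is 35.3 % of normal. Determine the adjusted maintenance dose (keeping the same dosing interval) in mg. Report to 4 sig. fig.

263.3 mg

To keep the same average steady-state level, dosing rate must scale with clearance.
CL ratio = 35.3 / 100 = 0.3530
New dose (same interval) = 746 × 0.3530 = 263.3 mg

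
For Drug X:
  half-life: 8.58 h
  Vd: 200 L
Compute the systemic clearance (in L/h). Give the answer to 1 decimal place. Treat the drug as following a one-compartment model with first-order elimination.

k = ln2 / t½ = 0.693147 / 8.58 = 0.08079 h⁻¹
CL = k × Vd = 0.08079 × 200 = 16.16 L/h

16.2 L/h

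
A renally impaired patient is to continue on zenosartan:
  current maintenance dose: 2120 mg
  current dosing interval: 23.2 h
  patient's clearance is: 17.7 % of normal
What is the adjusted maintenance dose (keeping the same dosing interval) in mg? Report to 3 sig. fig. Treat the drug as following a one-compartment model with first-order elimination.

To keep the same average steady-state level, dosing rate must scale with clearance.
CL ratio = 17.7 / 100 = 0.1770
New dose (same interval) = 2120 × 0.1770 = 375.2 mg

375 mg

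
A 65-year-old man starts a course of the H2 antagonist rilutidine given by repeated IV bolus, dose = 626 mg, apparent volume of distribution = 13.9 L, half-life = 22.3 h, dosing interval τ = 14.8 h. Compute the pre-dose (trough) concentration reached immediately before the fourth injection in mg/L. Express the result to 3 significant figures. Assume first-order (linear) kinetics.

C₀ per dose = Dose / Vd = 626 / 13.9 = 45.04 mg/L
k = ln2 / t½ = 0.693147 / 22.3 = 0.03108 h⁻¹
Fraction remaining after one interval: r = e^(−kτ) = e^(−0.03108 × 14.8) = 0.6313
Before dose 4, 3 doses have been given (aged 1τ, 2τ, 3τ).
C_trough = C₀ × (r + r² + … + r^3) = C₀ × r(1−r^3)/(1−r)
        = 45.04 × 0.6313 × (1 − 0.2516) / (1 − 0.6313) = 57.72 mg/L

57.7 mg/L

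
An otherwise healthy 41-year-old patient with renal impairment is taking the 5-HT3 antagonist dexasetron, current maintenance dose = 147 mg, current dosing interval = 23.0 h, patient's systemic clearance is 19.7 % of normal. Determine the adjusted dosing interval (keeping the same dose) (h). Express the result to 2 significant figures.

120 h

To keep the same average steady-state level, dosing rate must scale with clearance.
CL ratio = 19.7 / 100 = 0.1970
New interval (same dose) = 23.0 / 0.1970 = 116.8 h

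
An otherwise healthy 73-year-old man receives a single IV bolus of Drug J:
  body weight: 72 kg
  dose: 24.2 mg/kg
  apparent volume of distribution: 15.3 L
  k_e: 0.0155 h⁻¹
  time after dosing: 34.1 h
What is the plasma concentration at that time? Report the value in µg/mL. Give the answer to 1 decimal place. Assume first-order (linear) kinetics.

67.1 µg/mL

Total dose = 24.2 × 72 = 1742 mg
C₀ = Dose / Vd = 1742 / 15.3 = 113.9 mg/L
C = C₀ · e^(−k·t) = 113.9 × e^(−0.01550 × 34.1)
  = 113.9 × 0.5895 = 67.14 mg/L
(67.14 mg/L = 67.14 µg/mL)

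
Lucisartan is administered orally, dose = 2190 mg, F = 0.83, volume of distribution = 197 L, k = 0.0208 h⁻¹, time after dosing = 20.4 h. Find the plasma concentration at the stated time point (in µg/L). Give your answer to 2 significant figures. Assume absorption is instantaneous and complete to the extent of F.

6000 µg/L

Amount reaching circulation = F × Dose = 0.83 × 2190 = 1818 mg
C₀ = F·Dose / Vd = 1818 / 197 = 9.228 mg/L
C = C₀ · e^(−k·t) = 9.228 × e^(−0.02080 × 20.4)
  = 9.228 × 0.6542 = 6.037 mg/L
Convert: 6.037 mg/L × 1000 = 6037 µg/L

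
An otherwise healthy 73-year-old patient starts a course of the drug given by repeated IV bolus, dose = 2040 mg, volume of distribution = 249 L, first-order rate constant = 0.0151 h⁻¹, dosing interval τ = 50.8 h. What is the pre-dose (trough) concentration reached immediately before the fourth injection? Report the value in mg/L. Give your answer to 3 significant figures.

C₀ per dose = Dose / Vd = 2040 / 249 = 8.193 mg/L
Fraction remaining after one interval: r = e^(−kτ) = e^(−0.01510 × 50.8) = 0.4644
Before dose 4, 3 doses have been given (aged 1τ, 2τ, 3τ).
C_trough = C₀ × (r + r² + … + r^3) = C₀ × r(1−r^3)/(1−r)
        = 8.193 × 0.4644 × (1 − 0.1002) / (1 − 0.4644) = 6.392 mg/L

6.39 mg/L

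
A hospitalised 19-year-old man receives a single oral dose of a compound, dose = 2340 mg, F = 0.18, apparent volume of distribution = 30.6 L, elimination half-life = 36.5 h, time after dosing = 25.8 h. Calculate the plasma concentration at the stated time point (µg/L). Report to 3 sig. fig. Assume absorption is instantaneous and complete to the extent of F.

8430 µg/L

Amount reaching circulation = F × Dose = 0.18 × 2340 = 421.2 mg
C₀ = F·Dose / Vd = 421.2 / 30.6 = 13.76 mg/L
k = ln2 / t½ = 0.693147 / 36.5 = 0.01899 h⁻¹
C = C₀ · e^(−k·t) = 13.76 × e^(−0.01899 × 25.8)
  = 13.76 × 0.6127 = 8.431 mg/L
Convert: 8.431 mg/L × 1000 = 8431 µg/L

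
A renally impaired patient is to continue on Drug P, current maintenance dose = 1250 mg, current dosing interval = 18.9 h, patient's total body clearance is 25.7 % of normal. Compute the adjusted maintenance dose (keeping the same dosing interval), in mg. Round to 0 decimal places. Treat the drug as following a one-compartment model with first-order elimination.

To keep the same average steady-state level, dosing rate must scale with clearance.
CL ratio = 25.7 / 100 = 0.2570
New dose (same interval) = 1250 × 0.2570 = 321.3 mg

321 mg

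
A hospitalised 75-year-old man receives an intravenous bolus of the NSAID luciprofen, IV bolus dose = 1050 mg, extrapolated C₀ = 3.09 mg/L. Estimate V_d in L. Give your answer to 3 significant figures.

340 L

Vd = Dose / C₀ = 1050 / 3.09 = 339.8 L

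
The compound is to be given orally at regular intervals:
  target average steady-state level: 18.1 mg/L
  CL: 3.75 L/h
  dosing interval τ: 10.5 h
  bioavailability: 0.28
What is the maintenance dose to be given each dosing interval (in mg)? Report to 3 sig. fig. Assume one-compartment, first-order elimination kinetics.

2550 mg

At steady state, F × (Dose/τ) = Css × CL.
Dose = Css × CL × τ / F = 18.1 × 3.750 × 10.5 / 0.28 = 2545 mg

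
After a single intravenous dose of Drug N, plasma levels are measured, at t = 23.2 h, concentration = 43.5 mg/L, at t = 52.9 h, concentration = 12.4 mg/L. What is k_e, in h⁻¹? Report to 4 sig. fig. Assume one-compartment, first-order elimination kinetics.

k = ln(C₁/C₂) / (t₂ − t₁) = ln(43.5/12.4) / (52.9 − 23.2)
  = 1.255 / 29.70 = 0.04226 h⁻¹

0.04226 h⁻¹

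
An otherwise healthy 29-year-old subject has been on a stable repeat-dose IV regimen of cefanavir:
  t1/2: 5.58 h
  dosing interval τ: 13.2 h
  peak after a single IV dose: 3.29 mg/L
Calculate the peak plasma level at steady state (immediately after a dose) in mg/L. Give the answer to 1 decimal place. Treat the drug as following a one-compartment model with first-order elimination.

4.1 mg/L

k = ln2 / t½ = 0.693147 / 5.58 = 0.1242 h⁻¹
e^(−kτ) = e^(−0.1242 × 13.2) = 0.1941
Accumulation ratio R = 1 / (1 − e^(−kτ)) = 1 / (1 − 0.1941) = 1.241
Steady-state peak = C₀ × R = 3.29 × 1.241 = 4.083 mg/L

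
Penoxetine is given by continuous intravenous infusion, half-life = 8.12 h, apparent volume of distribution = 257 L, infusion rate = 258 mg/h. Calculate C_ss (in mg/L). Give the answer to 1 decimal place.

k = ln2 / t½ = 0.693147 / 8.12 = 0.08536 h⁻¹
CL = k × Vd = 0.08536 × 257 = 21.94 L/h
At steady state Css = R₀ / CL = 258 / 21.94 = 11.76 mg/L

11.8 mg/L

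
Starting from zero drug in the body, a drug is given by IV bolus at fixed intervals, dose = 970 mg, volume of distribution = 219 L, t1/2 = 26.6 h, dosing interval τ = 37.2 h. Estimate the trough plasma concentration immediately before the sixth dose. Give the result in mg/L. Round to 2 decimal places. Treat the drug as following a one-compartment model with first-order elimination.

2.69 mg/L

C₀ per dose = Dose / Vd = 970 / 219 = 4.429 mg/L
k = ln2 / t½ = 0.693147 / 26.6 = 0.02606 h⁻¹
Fraction remaining after one interval: r = e^(−kτ) = e^(−0.02606 × 37.2) = 0.3793
Before dose 6, 5 doses have been given (aged 1τ, 2τ, 3τ, 4τ, 5τ).
C_trough = C₀ × (r + r² + … + r^5) = C₀ × r(1−r^5)/(1−r)
        = 4.429 × 0.3793 × (1 − 0.007851) / (1 − 0.3793) = 2.685 mg/L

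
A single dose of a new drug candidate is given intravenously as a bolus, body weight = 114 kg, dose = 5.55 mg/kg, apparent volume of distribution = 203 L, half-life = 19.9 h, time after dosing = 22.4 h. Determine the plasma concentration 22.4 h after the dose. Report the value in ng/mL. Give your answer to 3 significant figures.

1430 ng/mL

Total dose = 5.55 × 114 = 632.7 mg
C₀ = Dose / Vd = 632.7 / 203 = 3.117 mg/L
k = ln2 / t½ = 0.693147 / 19.9 = 0.03483 h⁻¹
C = C₀ · e^(−k·t) = 3.117 × e^(−0.03483 × 22.4)
  = 3.117 × 0.4583 = 1.429 mg/L
Convert: 1.429 mg/L × 1000 = 1429 ng/mL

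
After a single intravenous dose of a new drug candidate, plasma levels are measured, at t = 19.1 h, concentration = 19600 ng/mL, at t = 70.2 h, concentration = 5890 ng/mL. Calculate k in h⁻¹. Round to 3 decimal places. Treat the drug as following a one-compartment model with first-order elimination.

k = ln(C₁/C₂) / (t₂ − t₁) = ln(19600/5890) / (70.2 − 19.1)
  = 1.202 / 51.10 = 0.02352 h⁻¹

0.024 h⁻¹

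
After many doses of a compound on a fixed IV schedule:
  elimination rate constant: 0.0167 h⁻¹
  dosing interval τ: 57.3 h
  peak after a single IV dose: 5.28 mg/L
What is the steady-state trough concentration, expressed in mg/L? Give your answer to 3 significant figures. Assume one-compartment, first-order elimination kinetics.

e^(−kτ) = e^(−0.01670 × 57.3) = 0.3841
Accumulation ratio R = 1 / (1 − e^(−kτ)) = 1 / (1 − 0.3841) = 1.624
Steady-state trough = C₀ × R × e^(−kτ) = 5.28 × 1.624 × 0.3841 = 3.294 mg/L

3.29 mg/L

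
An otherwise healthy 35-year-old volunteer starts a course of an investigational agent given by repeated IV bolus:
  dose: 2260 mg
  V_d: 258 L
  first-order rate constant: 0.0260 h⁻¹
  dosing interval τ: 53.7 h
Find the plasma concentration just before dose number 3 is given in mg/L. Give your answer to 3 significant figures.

C₀ per dose = Dose / Vd = 2260 / 258 = 8.760 mg/L
Fraction remaining after one interval: r = e^(−kτ) = e^(−0.02600 × 53.7) = 0.2475
Before dose 3, 2 doses have been given (aged 1τ, 2τ).
C_trough = C₀ × (r + r²) = 8.760 × (0.2475 + 0.06126) = 2.705 mg/L

2.71 mg/L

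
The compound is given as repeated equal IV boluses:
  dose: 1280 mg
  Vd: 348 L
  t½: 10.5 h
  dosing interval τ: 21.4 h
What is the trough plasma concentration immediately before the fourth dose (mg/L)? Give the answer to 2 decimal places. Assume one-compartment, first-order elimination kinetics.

C₀ per dose = Dose / Vd = 1280 / 348 = 3.678 mg/L
k = ln2 / t½ = 0.693147 / 10.5 = 0.06601 h⁻¹
Fraction remaining after one interval: r = e^(−kτ) = e^(−0.06601 × 21.4) = 0.2435
Before dose 4, 3 doses have been given (aged 1τ, 2τ, 3τ).
C_trough = C₀ × (r + r² + … + r^3) = C₀ × r(1−r^3)/(1−r)
        = 3.678 × 0.2435 × (1 − 0.01444) / (1 − 0.2435) = 1.167 mg/L

1.17 mg/L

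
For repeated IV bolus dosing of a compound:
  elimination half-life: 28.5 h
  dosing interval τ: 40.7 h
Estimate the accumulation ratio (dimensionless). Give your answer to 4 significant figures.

1.591

k = ln2 / t½ = 0.693147 / 28.5 = 0.02432 h⁻¹
e^(−kτ) = e^(−0.02432 × 40.7) = 0.3716
Accumulation ratio R = 1 / (1 − e^(−kτ)) = 1 / (1 − 0.3716) = 1.591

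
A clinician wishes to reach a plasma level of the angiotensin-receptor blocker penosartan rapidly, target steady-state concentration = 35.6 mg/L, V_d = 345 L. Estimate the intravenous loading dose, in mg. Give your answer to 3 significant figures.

LD = Css × Vd = 35.6 × 345 = 12280 mg

12300 mg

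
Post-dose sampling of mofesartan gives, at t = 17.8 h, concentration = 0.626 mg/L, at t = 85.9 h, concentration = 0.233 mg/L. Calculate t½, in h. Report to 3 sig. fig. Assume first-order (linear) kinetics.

k = ln(C₁/C₂) / (t₂ − t₁) = ln(0.626/0.233) / (85.9 − 17.8)
  = 0.9883 / 68.10 = 0.01451 h⁻¹
t½ = ln2 / k = 0.693147 / 0.01451 = 47.77 h

47.8 h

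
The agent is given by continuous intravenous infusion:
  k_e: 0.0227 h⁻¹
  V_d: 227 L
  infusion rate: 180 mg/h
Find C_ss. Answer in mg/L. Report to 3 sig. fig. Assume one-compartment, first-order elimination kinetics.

34.9 mg/L

CL = k × Vd = 0.02270 × 227 = 5.153 L/h
At steady state Css = R₀ / CL = 180 / 5.153 = 34.93 mg/L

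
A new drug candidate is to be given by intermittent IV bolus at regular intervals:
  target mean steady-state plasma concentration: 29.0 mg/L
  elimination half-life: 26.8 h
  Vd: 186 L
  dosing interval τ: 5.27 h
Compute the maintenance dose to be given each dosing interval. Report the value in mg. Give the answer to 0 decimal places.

735 mg

k = ln2 / t½ = 0.693147 / 26.8 = 0.02586 h⁻¹
CL = k × Vd = 0.02586 × 186 = 4.810 L/h
At steady state, Dose/τ = Css × CL.
Dose = Css × CL × τ = 29.0 × 4.810 × 5.27 = 735.1 mg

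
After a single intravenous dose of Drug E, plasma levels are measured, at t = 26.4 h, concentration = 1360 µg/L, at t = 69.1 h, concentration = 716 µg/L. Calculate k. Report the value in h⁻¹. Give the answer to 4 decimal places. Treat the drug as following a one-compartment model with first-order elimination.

0.0150 h⁻¹

k = ln(C₁/C₂) / (t₂ − t₁) = ln(1360/716) / (69.1 − 26.4)
  = 0.6416 / 42.70 = 0.01503 h⁻¹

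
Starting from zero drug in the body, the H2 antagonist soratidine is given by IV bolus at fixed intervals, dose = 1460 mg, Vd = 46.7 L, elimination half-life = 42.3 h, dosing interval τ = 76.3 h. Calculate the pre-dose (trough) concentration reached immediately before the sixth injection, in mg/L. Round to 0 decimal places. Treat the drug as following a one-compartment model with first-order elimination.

13 mg/L

C₀ per dose = Dose / Vd = 1460 / 46.7 = 31.26 mg/L
k = ln2 / t½ = 0.693147 / 42.3 = 0.01639 h⁻¹
Fraction remaining after one interval: r = e^(−kτ) = e^(−0.01639 × 76.3) = 0.2863
Before dose 6, 5 doses have been given (aged 1τ, 2τ, 3τ, 4τ, 5τ).
C_trough = C₀ × (r + r² + … + r^5) = C₀ × r(1−r^5)/(1−r)
        = 31.26 × 0.2863 × (1 − 0.001924) / (1 − 0.2863) = 12.52 mg/L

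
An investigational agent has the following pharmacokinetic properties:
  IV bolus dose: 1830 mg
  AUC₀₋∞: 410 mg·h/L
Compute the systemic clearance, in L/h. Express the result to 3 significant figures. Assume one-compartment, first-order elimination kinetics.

CL = Dose / AUC = 1830 / 410 = 4.463 L/h

4.46 L/h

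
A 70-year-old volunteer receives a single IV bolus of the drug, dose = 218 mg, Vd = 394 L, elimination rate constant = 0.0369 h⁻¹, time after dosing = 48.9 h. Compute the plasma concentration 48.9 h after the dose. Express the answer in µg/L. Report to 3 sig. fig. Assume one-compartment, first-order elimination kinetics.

91.1 µg/L

C₀ = Dose / Vd = 218.0 / 394 = 0.5533 mg/L
C = C₀ · e^(−k·t) = 0.5533 × e^(−0.03690 × 48.9)
  = 0.5533 × 0.1646 = 0.09107 mg/L
Convert: 0.09107 mg/L × 1000 = 91.07 µg/L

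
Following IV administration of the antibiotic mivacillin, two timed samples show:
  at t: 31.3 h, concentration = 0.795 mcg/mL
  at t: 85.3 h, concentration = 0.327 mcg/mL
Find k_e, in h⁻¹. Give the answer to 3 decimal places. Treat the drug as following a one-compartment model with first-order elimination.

0.016 h⁻¹

k = ln(C₁/C₂) / (t₂ − t₁) = ln(0.795/0.327) / (85.3 − 31.3)
  = 0.8884 / 54.00 = 0.01645 h⁻¹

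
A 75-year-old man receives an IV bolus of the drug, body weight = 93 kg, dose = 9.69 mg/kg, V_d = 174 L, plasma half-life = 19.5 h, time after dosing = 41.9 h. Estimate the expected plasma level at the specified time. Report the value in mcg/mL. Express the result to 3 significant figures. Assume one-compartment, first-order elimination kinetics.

1.17 mcg/mL

Total dose = 9.69 × 93 = 901.2 mg
C₀ = Dose / Vd = 901.2 / 174 = 5.179 mg/L
k = ln2 / t½ = 0.693147 / 19.5 = 0.03555 h⁻¹
C = C₀ · e^(−k·t) = 5.179 × e^(−0.03555 × 41.9)
  = 5.179 × 0.2255 = 1.168 mg/L
(1.168 mg/L = 1.168 mcg/mL)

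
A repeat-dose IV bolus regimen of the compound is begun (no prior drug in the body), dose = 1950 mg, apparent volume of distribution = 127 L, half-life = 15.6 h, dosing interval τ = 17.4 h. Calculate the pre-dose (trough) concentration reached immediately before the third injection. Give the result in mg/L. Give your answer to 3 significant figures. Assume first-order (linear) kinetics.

C₀ per dose = Dose / Vd = 1950 / 127 = 15.35 mg/L
k = ln2 / t½ = 0.693147 / 15.6 = 0.04443 h⁻¹
Fraction remaining after one interval: r = e^(−kτ) = e^(−0.04443 × 17.4) = 0.4616
Before dose 3, 2 doses have been given (aged 1τ, 2τ).
C_trough = C₀ × (r + r²) = 15.35 × (0.4616 + 0.2131) = 10.36 mg/L

10.4 mg/L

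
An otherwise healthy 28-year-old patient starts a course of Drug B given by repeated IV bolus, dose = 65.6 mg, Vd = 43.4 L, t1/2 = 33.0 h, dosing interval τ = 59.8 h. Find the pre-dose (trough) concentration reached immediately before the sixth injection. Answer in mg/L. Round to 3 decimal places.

0.601 mg/L

C₀ per dose = Dose / Vd = 65.6 / 43.4 = 1.512 mg/L
k = ln2 / t½ = 0.693147 / 33.0 = 0.02100 h⁻¹
Fraction remaining after one interval: r = e^(−kτ) = e^(−0.02100 × 59.8) = 0.2848
Before dose 6, 5 doses have been given (aged 1τ, 2τ, 3τ, 4τ, 5τ).
C_trough = C₀ × (r + r² + … + r^5) = C₀ × r(1−r^5)/(1−r)
        = 1.512 × 0.2848 × (1 − 0.001874) / (1 − 0.2848) = 0.6010 mg/L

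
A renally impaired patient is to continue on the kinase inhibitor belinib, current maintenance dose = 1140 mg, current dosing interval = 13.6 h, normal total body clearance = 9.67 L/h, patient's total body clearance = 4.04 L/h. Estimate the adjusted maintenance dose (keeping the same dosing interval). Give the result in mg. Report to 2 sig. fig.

To keep the same average steady-state level, dosing rate must scale with clearance.
CL ratio = 4.04 / 9.67 = 0.4178
New dose (same interval) = 1140 × 0.4178 = 476.3 mg

480 mg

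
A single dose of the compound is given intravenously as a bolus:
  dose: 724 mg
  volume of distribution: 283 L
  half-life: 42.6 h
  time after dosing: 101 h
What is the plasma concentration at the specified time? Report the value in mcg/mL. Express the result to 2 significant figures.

C₀ = Dose / Vd = 724.0 / 283 = 2.558 mg/L
k = ln2 / t½ = 0.693147 / 42.6 = 0.01627 h⁻¹
C = C₀ · e^(−k·t) = 2.558 × e^(−0.01627 × 101)
  = 2.558 × 0.1933 = 0.4945 mg/L
(0.4945 mg/L = 0.4945 mcg/mL)

0.49 mcg/mL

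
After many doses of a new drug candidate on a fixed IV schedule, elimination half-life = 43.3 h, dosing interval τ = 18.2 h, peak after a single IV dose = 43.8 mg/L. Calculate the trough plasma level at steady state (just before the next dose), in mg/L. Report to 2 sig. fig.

130 mg/L

k = ln2 / t½ = 0.693147 / 43.3 = 0.01601 h⁻¹
e^(−kτ) = e^(−0.01601 × 18.2) = 0.7472
Accumulation ratio R = 1 / (1 − e^(−kτ)) = 1 / (1 − 0.7472) = 3.956
Steady-state trough = C₀ × R × e^(−kτ) = 43.8 × 3.956 × 0.7472 = 129.5 mg/L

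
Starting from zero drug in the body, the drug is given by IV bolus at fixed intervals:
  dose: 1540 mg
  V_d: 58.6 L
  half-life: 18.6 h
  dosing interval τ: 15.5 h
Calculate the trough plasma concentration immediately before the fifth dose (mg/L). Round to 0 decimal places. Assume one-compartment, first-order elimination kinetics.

30 mg/L

C₀ per dose = Dose / Vd = 1540 / 58.6 = 26.28 mg/L
k = ln2 / t½ = 0.693147 / 18.6 = 0.03727 h⁻¹
Fraction remaining after one interval: r = e^(−kτ) = e^(−0.03727 × 15.5) = 0.5612
Before dose 5, 4 doses have been given (aged 1τ, 2τ, 3τ, 4τ).
C_trough = C₀ × (r + r² + … + r^4) = C₀ × r(1−r^4)/(1−r)
        = 26.28 × 0.5612 × (1 − 0.09919) / (1 − 0.5612) = 30.28 mg/L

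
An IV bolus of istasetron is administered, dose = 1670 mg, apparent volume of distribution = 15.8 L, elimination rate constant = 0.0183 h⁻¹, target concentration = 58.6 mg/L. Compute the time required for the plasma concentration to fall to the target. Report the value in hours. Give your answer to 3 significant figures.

32.2 h

C₀ = Dose / Vd = 1670 / 15.8 = 105.7 mg/L
t = ln(C₀ / C) / k = ln(105.7 / 58.6) / 0.01830
  = ln(1.804) / 0.01830 = 0.5900 / 0.01830 = 32.24 h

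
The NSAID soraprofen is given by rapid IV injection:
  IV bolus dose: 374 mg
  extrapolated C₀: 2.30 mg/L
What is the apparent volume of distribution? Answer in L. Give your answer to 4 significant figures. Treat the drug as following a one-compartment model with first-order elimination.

162.6 L

Vd = Dose / C₀ = 374.0 / 2.30 = 162.6 L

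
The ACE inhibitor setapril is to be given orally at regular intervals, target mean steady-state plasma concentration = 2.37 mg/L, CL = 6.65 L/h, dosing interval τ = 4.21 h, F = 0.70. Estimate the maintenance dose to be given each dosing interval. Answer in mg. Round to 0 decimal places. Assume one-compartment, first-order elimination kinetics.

95 mg

At steady state, F × (Dose/τ) = Css × CL.
Dose = Css × CL × τ / F = 2.37 × 6.650 × 4.21 / 0.70 = 94.79 mg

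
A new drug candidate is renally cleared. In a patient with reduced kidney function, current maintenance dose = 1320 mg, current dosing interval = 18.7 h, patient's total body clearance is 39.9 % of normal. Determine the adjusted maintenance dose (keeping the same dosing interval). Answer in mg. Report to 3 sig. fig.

To keep the same average steady-state level, dosing rate must scale with clearance.
CL ratio = 39.9 / 100 = 0.3990
New dose (same interval) = 1320 × 0.3990 = 526.7 mg

527 mg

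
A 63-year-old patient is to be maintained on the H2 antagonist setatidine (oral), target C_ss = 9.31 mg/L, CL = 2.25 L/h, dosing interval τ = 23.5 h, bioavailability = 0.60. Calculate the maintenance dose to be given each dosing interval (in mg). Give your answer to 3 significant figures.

820 mg

At steady state, F × (Dose/τ) = Css × CL.
Dose = Css × CL × τ / F = 9.31 × 2.250 × 23.5 / 0.60 = 820.4 mg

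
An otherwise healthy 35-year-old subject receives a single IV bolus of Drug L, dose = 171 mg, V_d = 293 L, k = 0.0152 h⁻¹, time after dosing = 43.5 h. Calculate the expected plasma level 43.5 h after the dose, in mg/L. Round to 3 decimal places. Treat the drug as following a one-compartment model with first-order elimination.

C₀ = Dose / Vd = 171.0 / 293 = 0.5836 mg/L
C = C₀ · e^(−k·t) = 0.5836 × e^(−0.01520 × 43.5)
  = 0.5836 × 0.5162 = 0.3013 mg/L

0.301 mg/L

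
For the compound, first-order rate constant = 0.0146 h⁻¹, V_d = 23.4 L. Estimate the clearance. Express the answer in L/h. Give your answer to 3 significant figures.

0.342 L/h

CL = k × Vd = 0.0146 × 23.4 = 0.3416 L/h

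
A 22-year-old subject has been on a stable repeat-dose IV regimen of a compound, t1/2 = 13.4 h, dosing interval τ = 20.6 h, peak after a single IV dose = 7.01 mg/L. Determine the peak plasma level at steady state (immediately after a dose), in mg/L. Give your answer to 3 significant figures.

10.7 mg/L

k = ln2 / t½ = 0.693147 / 13.4 = 0.05173 h⁻¹
e^(−kτ) = e^(−0.05173 × 20.6) = 0.3445
Accumulation ratio R = 1 / (1 − e^(−kτ)) = 1 / (1 − 0.3445) = 1.526
Steady-state peak = C₀ × R = 7.01 × 1.526 = 10.70 mg/L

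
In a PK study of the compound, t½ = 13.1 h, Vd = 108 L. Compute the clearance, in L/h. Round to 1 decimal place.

k = ln2 / t½ = 0.693147 / 13.1 = 0.05291 h⁻¹
CL = k × Vd = 0.05291 × 108 = 5.714 L/h

5.7 L/h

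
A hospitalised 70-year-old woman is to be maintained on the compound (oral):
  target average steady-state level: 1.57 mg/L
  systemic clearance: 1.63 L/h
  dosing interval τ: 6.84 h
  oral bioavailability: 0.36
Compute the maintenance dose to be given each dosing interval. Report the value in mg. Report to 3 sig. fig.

48.6 mg

At steady state, F × (Dose/τ) = Css × CL.
Dose = Css × CL × τ / F = 1.57 × 1.630 × 6.84 / 0.36 = 48.62 mg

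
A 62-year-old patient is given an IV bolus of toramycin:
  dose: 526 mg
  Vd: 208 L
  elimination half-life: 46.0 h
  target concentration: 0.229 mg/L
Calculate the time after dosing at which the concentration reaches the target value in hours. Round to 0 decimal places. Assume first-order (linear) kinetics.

C₀ = Dose / Vd = 526.0 / 208 = 2.529 mg/L
k = ln2 / t½ = 0.693147 / 46.0 = 0.01507 h⁻¹
t = ln(C₀ / C) / k = ln(2.529 / 0.229) / 0.01507
  = ln(11.04) / 0.01507 = 2.402 / 0.01507 = 159.4 h

159 h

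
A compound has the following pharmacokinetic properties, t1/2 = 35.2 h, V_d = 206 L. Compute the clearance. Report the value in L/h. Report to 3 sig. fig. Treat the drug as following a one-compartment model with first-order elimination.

k = ln2 / t½ = 0.693147 / 35.2 = 0.01969 h⁻¹
CL = k × Vd = 0.01969 × 206 = 4.056 L/h

4.06 L/h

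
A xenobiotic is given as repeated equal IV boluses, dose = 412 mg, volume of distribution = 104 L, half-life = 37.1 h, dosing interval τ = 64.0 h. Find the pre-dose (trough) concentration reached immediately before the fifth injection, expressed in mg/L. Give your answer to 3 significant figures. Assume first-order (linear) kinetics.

C₀ per dose = Dose / Vd = 412 / 104 = 3.962 mg/L
k = ln2 / t½ = 0.693147 / 37.1 = 0.01868 h⁻¹
Fraction remaining after one interval: r = e^(−kτ) = e^(−0.01868 × 64.0) = 0.3025
Before dose 5, 4 doses have been given (aged 1τ, 2τ, 3τ, 4τ).
C_trough = C₀ × (r + r² + … + r^4) = C₀ × r(1−r^4)/(1−r)
        = 3.962 × 0.3025 × (1 − 0.008373) / (1 − 0.3025) = 1.704 mg/L

1.70 mg/L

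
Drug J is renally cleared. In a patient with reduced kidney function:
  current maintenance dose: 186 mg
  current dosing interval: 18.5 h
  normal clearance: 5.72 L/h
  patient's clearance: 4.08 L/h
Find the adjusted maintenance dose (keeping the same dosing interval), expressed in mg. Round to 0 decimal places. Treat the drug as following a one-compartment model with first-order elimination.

To keep the same average steady-state level, dosing rate must scale with clearance.
CL ratio = 4.08 / 5.72 = 0.7133
New dose (same interval) = 186 × 0.7133 = 132.7 mg

133 mg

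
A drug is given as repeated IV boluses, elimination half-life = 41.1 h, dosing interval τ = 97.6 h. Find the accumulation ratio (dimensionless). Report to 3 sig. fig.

1.24

k = ln2 / t½ = 0.693147 / 41.1 = 0.01686 h⁻¹
e^(−kτ) = e^(−0.01686 × 97.6) = 0.1929
Accumulation ratio R = 1 / (1 − e^(−kτ)) = 1 / (1 − 0.1929) = 1.239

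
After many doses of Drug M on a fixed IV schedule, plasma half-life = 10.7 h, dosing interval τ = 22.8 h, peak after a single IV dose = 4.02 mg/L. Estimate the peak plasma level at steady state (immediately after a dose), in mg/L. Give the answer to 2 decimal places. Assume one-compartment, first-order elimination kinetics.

5.21 mg/L

k = ln2 / t½ = 0.693147 / 10.7 = 0.06478 h⁻¹
e^(−kτ) = e^(−0.06478 × 22.8) = 0.2283
Accumulation ratio R = 1 / (1 − e^(−kτ)) = 1 / (1 − 0.2283) = 1.296
Steady-state peak = C₀ × R = 4.02 × 1.296 = 5.210 mg/L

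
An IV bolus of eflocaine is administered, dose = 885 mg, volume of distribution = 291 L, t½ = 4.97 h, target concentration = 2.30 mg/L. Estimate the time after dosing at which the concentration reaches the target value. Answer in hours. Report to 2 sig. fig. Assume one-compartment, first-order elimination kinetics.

C₀ = Dose / Vd = 885.0 / 291 = 3.041 mg/L
k = ln2 / t½ = 0.693147 / 4.97 = 0.1395 h⁻¹
t = ln(C₀ / C) / k = ln(3.041 / 2.30) / 0.1395
  = ln(1.322) / 0.1395 = 0.2791 / 0.1395 = 2.001 h

2.0 h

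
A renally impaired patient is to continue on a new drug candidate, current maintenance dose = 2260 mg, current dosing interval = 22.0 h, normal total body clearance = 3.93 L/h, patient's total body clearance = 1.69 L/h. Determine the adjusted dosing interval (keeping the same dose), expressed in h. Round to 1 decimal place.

51.2 h

To keep the same average steady-state level, dosing rate must scale with clearance.
CL ratio = 1.69 / 3.93 = 0.4300
New interval (same dose) = 22.0 / 0.4300 = 51.16 h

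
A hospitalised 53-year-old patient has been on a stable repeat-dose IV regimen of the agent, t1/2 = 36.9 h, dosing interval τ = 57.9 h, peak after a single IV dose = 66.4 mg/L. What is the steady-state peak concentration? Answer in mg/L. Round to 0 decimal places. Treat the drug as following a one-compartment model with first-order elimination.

k = ln2 / t½ = 0.693147 / 36.9 = 0.01878 h⁻¹
e^(−kτ) = e^(−0.01878 × 57.9) = 0.3371
Accumulation ratio R = 1 / (1 − e^(−kτ)) = 1 / (1 − 0.3371) = 1.509
Steady-state peak = C₀ × R = 66.4 × 1.509 = 100.2 mg/L

100 mg/L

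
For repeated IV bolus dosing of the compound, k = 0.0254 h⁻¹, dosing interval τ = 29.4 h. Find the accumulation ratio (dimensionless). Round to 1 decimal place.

1.9

e^(−kτ) = e^(−0.02540 × 29.4) = 0.4739
Accumulation ratio R = 1 / (1 − e^(−kτ)) = 1 / (1 − 0.4739) = 1.901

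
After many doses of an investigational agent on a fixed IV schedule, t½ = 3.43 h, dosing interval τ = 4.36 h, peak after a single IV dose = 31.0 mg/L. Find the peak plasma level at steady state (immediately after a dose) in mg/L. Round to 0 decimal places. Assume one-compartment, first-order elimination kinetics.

k = ln2 / t½ = 0.693147 / 3.43 = 0.2021 h⁻¹
e^(−kτ) = e^(−0.2021 × 4.36) = 0.4143
Accumulation ratio R = 1 / (1 − e^(−kτ)) = 1 / (1 − 0.4143) = 1.707
Steady-state peak = C₀ × R = 31.0 × 1.707 = 52.92 mg/L

53 mg/L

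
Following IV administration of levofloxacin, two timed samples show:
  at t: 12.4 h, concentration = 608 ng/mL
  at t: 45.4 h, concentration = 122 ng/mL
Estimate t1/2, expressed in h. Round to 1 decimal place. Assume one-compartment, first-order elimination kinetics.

14.2 h

k = ln(C₁/C₂) / (t₂ − t₁) = ln(608/122) / (45.4 − 12.4)
  = 1.606 / 33.00 = 0.04867 h⁻¹
t½ = ln2 / k = 0.693147 / 0.04867 = 14.24 h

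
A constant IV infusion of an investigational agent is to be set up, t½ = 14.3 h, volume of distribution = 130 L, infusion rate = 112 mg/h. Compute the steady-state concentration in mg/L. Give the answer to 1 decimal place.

k = ln2 / t½ = 0.693147 / 14.3 = 0.04847 h⁻¹
CL = k × Vd = 0.04847 × 130 = 6.301 L/h
At steady state Css = R₀ / CL = 112 / 6.301 = 17.77 mg/L

17.8 mg/L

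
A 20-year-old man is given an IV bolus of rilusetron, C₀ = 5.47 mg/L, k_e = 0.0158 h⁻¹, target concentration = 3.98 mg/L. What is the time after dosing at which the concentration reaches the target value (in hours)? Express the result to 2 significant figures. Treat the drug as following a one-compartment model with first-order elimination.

t = ln(C₀ / C) / k = ln(5.470 / 3.98) / 0.01580
  = ln(1.374) / 0.01580 = 0.3177 / 0.01580 = 20.11 h

20 h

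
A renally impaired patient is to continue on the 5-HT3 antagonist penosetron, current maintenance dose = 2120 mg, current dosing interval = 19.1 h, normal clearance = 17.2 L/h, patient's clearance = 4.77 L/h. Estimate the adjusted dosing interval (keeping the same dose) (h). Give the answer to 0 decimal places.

69 h

To keep the same average steady-state level, dosing rate must scale with clearance.
CL ratio = 4.77 / 17.2 = 0.2773
New interval (same dose) = 19.1 / 0.2773 = 68.88 h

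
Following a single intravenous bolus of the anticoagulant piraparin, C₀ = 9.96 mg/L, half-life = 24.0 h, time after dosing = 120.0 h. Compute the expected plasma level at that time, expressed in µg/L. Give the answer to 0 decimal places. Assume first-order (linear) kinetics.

k = ln2 / t½ = 0.693147 / 24.0 = 0.02888 h⁻¹
t / t½ = 120.0 / 24.0 = 5 half-lives
C = C₀ × (1/2)^5 = 9.960 × 0.03125 = 0.3113 mg/L
Convert: 0.3113 mg/L × 1000 = 311.3 µg/L

311 µg/L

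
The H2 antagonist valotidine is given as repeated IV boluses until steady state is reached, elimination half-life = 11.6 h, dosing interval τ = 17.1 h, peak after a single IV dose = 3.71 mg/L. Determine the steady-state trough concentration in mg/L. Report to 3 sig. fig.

2.09 mg/L

k = ln2 / t½ = 0.693147 / 11.6 = 0.05975 h⁻¹
e^(−kτ) = e^(−0.05975 × 17.1) = 0.3600
Accumulation ratio R = 1 / (1 − e^(−kτ)) = 1 / (1 − 0.3600) = 1.563
Steady-state trough = C₀ × R × e^(−kτ) = 3.71 × 1.563 × 0.3600 = 2.088 mg/L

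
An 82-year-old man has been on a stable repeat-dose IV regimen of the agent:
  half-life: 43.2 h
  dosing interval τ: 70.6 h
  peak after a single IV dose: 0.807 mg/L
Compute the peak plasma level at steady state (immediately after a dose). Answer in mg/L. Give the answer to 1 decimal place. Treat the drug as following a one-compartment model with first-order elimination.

1.2 mg/L

k = ln2 / t½ = 0.693147 / 43.2 = 0.01605 h⁻¹
e^(−kτ) = e^(−0.01605 × 70.6) = 0.3220
Accumulation ratio R = 1 / (1 − e^(−kτ)) = 1 / (1 − 0.3220) = 1.475
Steady-state peak = C₀ × R = 0.807 × 1.475 = 1.190 mg/L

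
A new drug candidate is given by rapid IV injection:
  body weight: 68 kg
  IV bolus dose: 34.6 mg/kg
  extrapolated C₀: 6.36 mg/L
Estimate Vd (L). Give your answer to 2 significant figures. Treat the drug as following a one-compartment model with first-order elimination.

Dose = 34.6 × 68 = 2353 mg
Vd = Dose / C₀ = 2353 / 6.36 = 370.0 L

370 L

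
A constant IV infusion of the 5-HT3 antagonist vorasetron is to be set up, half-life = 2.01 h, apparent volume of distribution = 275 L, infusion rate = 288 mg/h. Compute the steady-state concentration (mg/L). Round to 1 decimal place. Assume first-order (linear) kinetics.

k = ln2 / t½ = 0.693147 / 2.01 = 0.3448 h⁻¹
CL = k × Vd = 0.3448 × 275 = 94.82 L/h
At steady state Css = R₀ / CL = 288 / 94.82 = 3.037 mg/L

3.0 mg/L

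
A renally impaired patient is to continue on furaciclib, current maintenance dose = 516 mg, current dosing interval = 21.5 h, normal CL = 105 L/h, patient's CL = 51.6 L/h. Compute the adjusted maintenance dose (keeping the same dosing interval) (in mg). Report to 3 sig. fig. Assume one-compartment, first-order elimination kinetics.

To keep the same average steady-state level, dosing rate must scale with clearance.
CL ratio = 51.6 / 105 = 0.4914
New dose (same interval) = 516 × 0.4914 = 253.6 mg

254 mg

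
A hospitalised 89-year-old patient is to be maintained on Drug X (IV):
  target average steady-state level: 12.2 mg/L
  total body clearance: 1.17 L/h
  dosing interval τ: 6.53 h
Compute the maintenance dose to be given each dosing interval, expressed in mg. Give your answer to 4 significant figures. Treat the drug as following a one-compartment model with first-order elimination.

93.21 mg

At steady state, Dose/τ = Css × CL.
Dose = Css × CL × τ = 12.2 × 1.170 × 6.53 = 93.21 mg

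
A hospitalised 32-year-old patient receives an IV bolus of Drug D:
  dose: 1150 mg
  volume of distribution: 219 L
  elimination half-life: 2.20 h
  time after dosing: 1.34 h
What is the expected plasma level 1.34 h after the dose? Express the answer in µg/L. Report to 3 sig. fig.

C₀ = Dose / Vd = 1150 / 219 = 5.251 mg/L
k = ln2 / t½ = 0.693147 / 2.20 = 0.3151 h⁻¹
C = C₀ · e^(−k·t) = 5.251 × e^(−0.3151 × 1.34)
  = 5.251 × 0.6556 = 3.443 mg/L
Convert: 3.443 mg/L × 1000 = 3443 µg/L

3440 µg/L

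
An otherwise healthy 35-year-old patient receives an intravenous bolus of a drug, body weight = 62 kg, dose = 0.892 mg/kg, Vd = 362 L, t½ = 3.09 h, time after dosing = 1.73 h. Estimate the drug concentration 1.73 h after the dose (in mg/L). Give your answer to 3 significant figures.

0.104 mg/L

Total dose = 0.892 × 62 = 55.30 mg
C₀ = Dose / Vd = 55.30 / 362 = 0.1528 mg/L
k = ln2 / t½ = 0.693147 / 3.09 = 0.2243 h⁻¹
C = C₀ · e^(−k·t) = 0.1528 × e^(−0.2243 × 1.73)
  = 0.1528 × 0.6784 = 0.1037 mg/L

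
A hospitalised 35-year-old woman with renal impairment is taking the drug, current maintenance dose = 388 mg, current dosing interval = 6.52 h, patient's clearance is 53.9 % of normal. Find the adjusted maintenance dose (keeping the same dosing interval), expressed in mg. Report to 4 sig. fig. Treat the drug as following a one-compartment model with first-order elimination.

To keep the same average steady-state level, dosing rate must scale with clearance.
CL ratio = 53.9 / 100 = 0.5390
New dose (same interval) = 388 × 0.5390 = 209.1 mg

209.1 mg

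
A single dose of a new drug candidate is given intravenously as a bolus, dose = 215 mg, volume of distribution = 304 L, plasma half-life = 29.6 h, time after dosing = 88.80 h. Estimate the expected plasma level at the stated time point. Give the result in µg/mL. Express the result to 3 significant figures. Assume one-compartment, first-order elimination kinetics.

C₀ = Dose / Vd = 215.0 / 304 = 0.7072 mg/L
k = ln2 / t½ = 0.693147 / 29.6 = 0.02342 h⁻¹
t / t½ = 88.80 / 29.6 = 3 half-lives
C = C₀ × (1/2)^3 = 0.7072 × 0.1250 = 0.08840 mg/L
(0.08840 mg/L = 0.08840 µg/mL)

0.0884 µg/mL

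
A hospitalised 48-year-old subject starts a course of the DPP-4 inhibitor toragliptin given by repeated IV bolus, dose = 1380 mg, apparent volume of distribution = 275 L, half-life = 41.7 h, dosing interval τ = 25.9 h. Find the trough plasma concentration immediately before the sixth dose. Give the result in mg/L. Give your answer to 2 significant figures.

C₀ per dose = Dose / Vd = 1380 / 275 = 5.018 mg/L
k = ln2 / t½ = 0.693147 / 41.7 = 0.01662 h⁻¹
Fraction remaining after one interval: r = e^(−kτ) = e^(−0.01662 × 25.9) = 0.6502
Before dose 6, 5 doses have been given (aged 1τ, 2τ, 3τ, 4τ, 5τ).
C_trough = C₀ × (r + r² + … + r^5) = C₀ × r(1−r^5)/(1−r)
        = 5.018 × 0.6502 × (1 − 0.1162) / (1 − 0.6502) = 8.244 mg/L

8.2 mg/L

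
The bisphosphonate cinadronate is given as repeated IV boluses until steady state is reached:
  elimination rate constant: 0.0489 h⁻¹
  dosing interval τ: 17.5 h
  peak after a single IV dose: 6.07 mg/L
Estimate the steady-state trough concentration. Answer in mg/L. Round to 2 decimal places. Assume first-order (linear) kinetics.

e^(−kτ) = e^(−0.04890 × 17.5) = 0.4250
Accumulation ratio R = 1 / (1 − e^(−kτ)) = 1 / (1 − 0.4250) = 1.739
Steady-state trough = C₀ × R × e^(−kτ) = 6.07 × 1.739 × 0.4250 = 4.486 mg/L

4.49 mg/L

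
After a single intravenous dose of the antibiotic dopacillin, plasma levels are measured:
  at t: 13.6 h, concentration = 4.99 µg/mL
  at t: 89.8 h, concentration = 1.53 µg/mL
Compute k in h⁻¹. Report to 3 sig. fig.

0.0155 h⁻¹

k = ln(C₁/C₂) / (t₂ − t₁) = ln(4.99/1.53) / (89.8 − 13.6)
  = 1.182 / 76.20 = 0.01551 h⁻¹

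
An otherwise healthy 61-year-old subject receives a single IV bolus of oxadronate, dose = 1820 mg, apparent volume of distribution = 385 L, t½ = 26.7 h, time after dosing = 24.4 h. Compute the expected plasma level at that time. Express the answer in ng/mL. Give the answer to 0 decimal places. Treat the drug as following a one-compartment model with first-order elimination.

2509 ng/mL

C₀ = Dose / Vd = 1820 / 385 = 4.727 mg/L
k = ln2 / t½ = 0.693147 / 26.7 = 0.02596 h⁻¹
C = C₀ · e^(−k·t) = 4.727 × e^(−0.02596 × 24.4)
  = 4.727 × 0.5308 = 2.509 mg/L
Convert: 2.509 mg/L × 1000 = 2509 ng/mL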